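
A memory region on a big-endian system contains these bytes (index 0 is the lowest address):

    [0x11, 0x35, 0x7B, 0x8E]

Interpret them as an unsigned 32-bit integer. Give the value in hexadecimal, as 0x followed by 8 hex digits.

In big-endian order the high byte comes first in memory.
The bytes are already most-significant first: 0x11357B8E.

0x11357B8E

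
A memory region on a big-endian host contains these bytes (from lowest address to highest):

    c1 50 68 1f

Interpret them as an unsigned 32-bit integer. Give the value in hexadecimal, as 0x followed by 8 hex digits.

In big-endian order the high byte comes first in memory.
The bytes are already most-significant first: 0xC150681F.

0xC150681F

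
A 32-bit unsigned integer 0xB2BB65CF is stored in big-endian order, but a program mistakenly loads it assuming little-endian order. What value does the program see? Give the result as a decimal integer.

Stored big-endian, the bytes at ascending addresses are B2 BB 65 CF.
Read back as little-endian, the first byte is least significant, giving 0xCF65BBB2.
0xCF65BBB2 = 3479550898.

3479550898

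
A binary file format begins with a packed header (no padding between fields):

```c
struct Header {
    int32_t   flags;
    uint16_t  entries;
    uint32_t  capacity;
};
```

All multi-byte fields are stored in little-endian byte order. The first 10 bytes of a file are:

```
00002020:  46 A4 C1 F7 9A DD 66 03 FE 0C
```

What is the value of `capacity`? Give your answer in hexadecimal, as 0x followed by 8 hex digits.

`capacity` follows `flags` (4 B), `entries` (2 B), so it starts at offset 4 + 2 = 6 and occupies 4 bytes.
Bytes at offsets 6..9: 66 03 FE 0C.
In little-endian order the low byte comes first in memory.
Reassemble most-significant byte first: 0C FE 03 66 → 0x0CFE0366.

0x0CFE0366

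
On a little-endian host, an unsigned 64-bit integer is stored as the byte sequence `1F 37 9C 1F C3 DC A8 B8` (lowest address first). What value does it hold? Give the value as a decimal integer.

Little-endian stores the least-significant byte at the lowest address.
Reassemble most-significant byte first: B8 A8 DC C3 1F 9C 37 1F → 0xB8A8DCC31F9C371F.
0xB8A8DCC31F9C371F = 13306127829673195295.

13306127829673195295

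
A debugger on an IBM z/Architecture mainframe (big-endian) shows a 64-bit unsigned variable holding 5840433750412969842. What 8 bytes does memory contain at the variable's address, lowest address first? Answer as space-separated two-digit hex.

5840433750412969842 in hexadecimal, padded to 64 bits, is 0x510D638D53914772.
Split into bytes (most-significant first): 51 0D 63 8D 53 91 47 72.
In big-endian order the high byte comes first in memory.
So the memory order matches the most-significant-first order: 51 0D 63 8D 53 91 47 72.

51 0D 63 8D 53 91 47 72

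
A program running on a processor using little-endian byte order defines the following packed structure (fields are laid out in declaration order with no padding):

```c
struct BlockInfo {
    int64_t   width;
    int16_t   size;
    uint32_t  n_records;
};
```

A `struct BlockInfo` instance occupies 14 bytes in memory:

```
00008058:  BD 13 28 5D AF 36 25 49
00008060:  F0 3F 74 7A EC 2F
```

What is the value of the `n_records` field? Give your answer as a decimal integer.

804026996

`n_records` follows `width` (8 B), `size` (2 B), so it starts at offset 8 + 2 = 10 and occupies 4 bytes.
Bytes at offsets 10..13: 74 7A EC 2F.
In little-endian order the low byte comes first in memory.
Reassemble most-significant byte first: 2F EC 7A 74 → 0x2FEC7A74.
0x2FEC7A74 = 804026996.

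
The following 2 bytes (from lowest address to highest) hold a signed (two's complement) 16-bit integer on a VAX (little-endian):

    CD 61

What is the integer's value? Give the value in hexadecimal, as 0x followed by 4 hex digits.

0x61CD

Little-endian: lowest address holds the least-significant byte.
Reassemble most-significant byte first: 61 CD → 0x61CD.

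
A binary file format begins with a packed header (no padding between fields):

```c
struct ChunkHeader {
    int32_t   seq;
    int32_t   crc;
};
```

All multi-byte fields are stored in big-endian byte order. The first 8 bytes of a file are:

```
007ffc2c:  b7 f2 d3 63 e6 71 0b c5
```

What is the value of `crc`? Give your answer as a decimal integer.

`crc` follows `seq` (4 bytes), so it starts at byte offset 4 and occupies 4 bytes.
Bytes at offsets 4..7: E6 71 0B C5.
In big-endian order the high byte comes first in memory.
The bytes are already most-significant first: 0xE6710BC5.
Top bit is set, so as a signed 32-bit value this is 0xE6710BC5 − 2^32 = -428799035.

-428799035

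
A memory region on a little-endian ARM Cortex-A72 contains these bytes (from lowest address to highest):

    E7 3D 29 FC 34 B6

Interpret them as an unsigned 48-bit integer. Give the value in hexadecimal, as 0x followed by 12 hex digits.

Little-endian: lowest address holds the least-significant byte.
Reassemble most-significant byte first: B6 34 FC 29 3D E7 → 0xB634FC293DE7.

0xB634FC293DE7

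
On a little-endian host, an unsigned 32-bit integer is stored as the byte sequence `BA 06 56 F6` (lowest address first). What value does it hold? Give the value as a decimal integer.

4132832954

Little-endian stores the least-significant byte at the lowest address.
Reassemble most-significant byte first: F6 56 06 BA → 0xF65606BA.
0xF65606BA = 4132832954.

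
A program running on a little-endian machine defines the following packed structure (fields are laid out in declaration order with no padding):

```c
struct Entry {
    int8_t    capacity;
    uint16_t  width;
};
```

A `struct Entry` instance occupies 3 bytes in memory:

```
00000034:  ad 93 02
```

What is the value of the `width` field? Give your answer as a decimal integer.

659

`width` follows `capacity` (1 byte), so it starts at byte offset 1 and occupies 2 bytes.
Bytes at offsets 1..2: 93 02.
In little-endian order the low byte comes first in memory.
Reassemble most-significant byte first: 02 93 → 0x0293.
0x0293 = 659.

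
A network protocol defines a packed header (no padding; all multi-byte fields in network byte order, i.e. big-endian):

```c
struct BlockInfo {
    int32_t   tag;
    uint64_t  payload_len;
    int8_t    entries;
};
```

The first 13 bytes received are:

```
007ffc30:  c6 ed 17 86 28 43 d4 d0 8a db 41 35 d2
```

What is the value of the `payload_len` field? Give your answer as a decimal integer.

`payload_len` follows `tag` (4 bytes), so it starts at byte offset 4 and occupies 8 bytes.
Bytes at offsets 4..11: 28 43 D4 D0 8A DB 41 35.
In big-endian order the high byte comes first in memory.
The bytes are already most-significant first: 0x2843D4D08ADB4135.
0x2843D4D08ADB4135 = 2901396577104642357.

2901396577104642357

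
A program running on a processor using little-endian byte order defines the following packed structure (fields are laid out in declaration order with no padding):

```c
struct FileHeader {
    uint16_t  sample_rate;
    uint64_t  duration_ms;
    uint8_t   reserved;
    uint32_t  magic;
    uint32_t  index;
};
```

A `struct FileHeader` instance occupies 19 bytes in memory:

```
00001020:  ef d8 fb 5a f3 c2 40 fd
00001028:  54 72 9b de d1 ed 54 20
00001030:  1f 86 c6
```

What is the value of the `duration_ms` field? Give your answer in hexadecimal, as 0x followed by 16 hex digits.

`duration_ms` follows `sample_rate` (2 bytes), so it starts at byte offset 2 and occupies 8 bytes.
Bytes at offsets 2..9: FB 5A F3 C2 40 FD 54 72.
Little-endian stores the least-significant byte at the lowest address.
Reassemble most-significant byte first: 72 54 FD 40 C2 F3 5A FB → 0x7254FD40C2F35AFB.

0x7254FD40C2F35AFB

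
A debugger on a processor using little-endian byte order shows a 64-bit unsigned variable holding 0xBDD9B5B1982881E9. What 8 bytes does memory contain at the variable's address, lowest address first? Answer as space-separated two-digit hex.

E9 81 28 98 B1 B5 D9 BD

Split into bytes (most-significant first): BD D9 B5 B1 98 28 81 E9.
Little-endian stores the least-significant byte at the lowest address.
So at ascending addresses the bytes are E9 81 28 98 B1 B5 D9 BD.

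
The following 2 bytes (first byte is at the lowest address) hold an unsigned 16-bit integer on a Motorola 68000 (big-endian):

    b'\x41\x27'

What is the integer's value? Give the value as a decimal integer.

16679

Big-endian stores the most-significant byte at the lowest address.
The bytes are already most-significant first: 0x4127.
0x4127 = 16679.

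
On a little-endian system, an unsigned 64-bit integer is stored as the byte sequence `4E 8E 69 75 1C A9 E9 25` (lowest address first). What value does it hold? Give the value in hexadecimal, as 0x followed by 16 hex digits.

In little-endian order the low byte comes first in memory.
Reassemble most-significant byte first: 25 E9 A9 1C 75 69 8E 4E → 0x25E9A91C75698E4E.

0x25E9A91C75698E4E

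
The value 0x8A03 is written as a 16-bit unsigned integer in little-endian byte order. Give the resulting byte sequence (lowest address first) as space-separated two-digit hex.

03 8A

Split into bytes (most-significant first): 8A 03.
Little-endian stores the least-significant byte at the lowest address.
So at ascending addresses the bytes are 03 8A.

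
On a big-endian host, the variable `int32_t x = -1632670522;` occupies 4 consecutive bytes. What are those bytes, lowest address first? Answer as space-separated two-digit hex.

Two's complement of -1632670522 in 32 bits: 1632670522 = 0x6150933A; invert → 0x9EAF6CC5; add 1 → 0x9EAF6CC6.
Split into bytes (most-significant first): 9E AF 6C C6.
Big-endian: lowest address holds the most-significant byte.
So the memory order matches the most-significant-first order: 9E AF 6C C6.

9E AF 6C C6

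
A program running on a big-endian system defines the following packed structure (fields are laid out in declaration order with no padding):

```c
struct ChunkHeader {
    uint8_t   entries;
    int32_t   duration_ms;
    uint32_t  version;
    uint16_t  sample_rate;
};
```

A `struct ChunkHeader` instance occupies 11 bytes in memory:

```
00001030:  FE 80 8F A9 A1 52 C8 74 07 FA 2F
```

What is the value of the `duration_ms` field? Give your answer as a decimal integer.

-2138068575

`duration_ms` follows `entries` (1 byte), so it starts at byte offset 1 and occupies 4 bytes.
Bytes at offsets 1..4: 80 8F A9 A1.
Big-endian stores the most-significant byte at the lowest address.
The bytes are already most-significant first: 0x808FA9A1.
Top bit is set, so as a signed 32-bit value this is 0x808FA9A1 − 2^32 = -2138068575.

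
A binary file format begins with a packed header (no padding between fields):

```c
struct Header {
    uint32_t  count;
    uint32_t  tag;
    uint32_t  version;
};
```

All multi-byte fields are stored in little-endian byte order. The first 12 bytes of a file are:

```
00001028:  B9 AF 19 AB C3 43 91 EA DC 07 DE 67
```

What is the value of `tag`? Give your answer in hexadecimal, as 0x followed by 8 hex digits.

0xEA9143C3

`tag` follows `count` (4 bytes), so it starts at byte offset 4 and occupies 4 bytes.
Bytes at offsets 4..7: C3 43 91 EA.
Little-endian stores the least-significant byte at the lowest address.
Reassemble most-significant byte first: EA 91 43 C3 → 0xEA9143C3.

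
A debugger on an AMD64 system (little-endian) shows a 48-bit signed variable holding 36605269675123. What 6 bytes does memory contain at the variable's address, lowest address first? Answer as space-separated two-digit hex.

73 8C 18 D4 4A 21

36605269675123 in hexadecimal, padded to 48 bits, is 0x214AD4188C73.
Split into bytes (most-significant first): 21 4A D4 18 8C 73.
Little-endian stores the least-significant byte at the lowest address.
So at ascending addresses the bytes are 73 8C 18 D4 4A 21.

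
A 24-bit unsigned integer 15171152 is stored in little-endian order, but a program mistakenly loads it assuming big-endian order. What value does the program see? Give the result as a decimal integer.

5275367

15171152 in 24-bit hexadecimal is 0xE77E50.
Stored little-endian, the bytes at ascending addresses are 50 7E E7.
Read back as big-endian, the last byte is least significant, giving 0x507EE7.
0x507EE7 = 5275367.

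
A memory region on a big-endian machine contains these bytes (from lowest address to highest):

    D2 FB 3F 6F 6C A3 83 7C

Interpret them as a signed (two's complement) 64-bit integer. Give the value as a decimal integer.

-3243929358793735300

Big-endian: lowest address holds the most-significant byte.
The bytes are already most-significant first: 0xD2FB3F6F6CA3837C.
Top bit is set, so as a signed 64-bit value this is 0xD2FB3F6F6CA3837C − 2^64 = -3243929358793735300.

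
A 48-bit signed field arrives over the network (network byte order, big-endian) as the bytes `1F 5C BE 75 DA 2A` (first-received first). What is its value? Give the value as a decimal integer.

34483192846890

Big-endian stores the most-significant byte at the lowest address.
The bytes are already most-significant first: 0x1F5CBE75DA2A.
0x1F5CBE75DA2A = 34483192846890.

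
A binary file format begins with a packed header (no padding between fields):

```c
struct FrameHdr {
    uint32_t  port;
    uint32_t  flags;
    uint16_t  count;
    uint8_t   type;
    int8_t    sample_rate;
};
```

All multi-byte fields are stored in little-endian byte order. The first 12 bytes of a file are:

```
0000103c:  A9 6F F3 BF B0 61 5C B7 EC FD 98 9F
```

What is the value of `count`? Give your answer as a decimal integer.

`count` follows `port` (4 B), `flags` (4 B), so it starts at offset 4 + 4 = 8 and occupies 2 bytes.
Bytes at offsets 8..9: EC FD.
Little-endian: lowest address holds the least-significant byte.
Reassemble most-significant byte first: FD EC → 0xFDEC.
0xFDEC = 65004.

65004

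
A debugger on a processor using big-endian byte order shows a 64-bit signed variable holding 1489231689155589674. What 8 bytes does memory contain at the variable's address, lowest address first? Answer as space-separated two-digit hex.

14 AA D0 54 BC 5F B6 2A

1489231689155589674 in hexadecimal, padded to 64 bits, is 0x14AAD054BC5FB62A.
Split into bytes (most-significant first): 14 AA D0 54 BC 5F B6 2A.
Big-endian stores the most-significant byte at the lowest address.
So the memory order matches the most-significant-first order: 14 AA D0 54 BC 5F B6 2A.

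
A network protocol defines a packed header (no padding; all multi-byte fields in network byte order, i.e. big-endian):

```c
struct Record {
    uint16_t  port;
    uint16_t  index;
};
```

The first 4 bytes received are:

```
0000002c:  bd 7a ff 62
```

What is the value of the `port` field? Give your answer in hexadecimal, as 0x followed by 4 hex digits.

`port` is the first field, at byte offset 0, occupying 2 bytes.
Bytes at offsets 0..1: BD 7A.
In big-endian order the high byte comes first in memory.
The bytes are already most-significant first: 0xBD7A.

0xBD7A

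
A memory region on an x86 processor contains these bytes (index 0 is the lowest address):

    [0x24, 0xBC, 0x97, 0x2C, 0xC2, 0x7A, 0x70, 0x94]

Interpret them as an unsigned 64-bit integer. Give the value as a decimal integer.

10696184089395313700

In little-endian order the low byte comes first in memory.
Reassemble most-significant byte first: 94 70 7A C2 2C 97 BC 24 → 0x94707AC22C97BC24.
0x94707AC22C97BC24 = 10696184089395313700.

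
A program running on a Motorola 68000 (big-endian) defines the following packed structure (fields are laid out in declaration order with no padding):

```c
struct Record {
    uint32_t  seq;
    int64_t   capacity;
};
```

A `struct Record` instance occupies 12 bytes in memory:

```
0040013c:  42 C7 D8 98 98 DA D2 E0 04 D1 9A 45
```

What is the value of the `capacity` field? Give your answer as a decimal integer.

`capacity` follows `seq` (4 bytes), so it starts at byte offset 4 and occupies 8 bytes.
Bytes at offsets 4..11: 98 DA D2 E0 04 D1 9A 45.
In big-endian order the high byte comes first in memory.
The bytes are already most-significant first: 0x98DAD2E004D19A45.
Top bit is set, so as a signed 64-bit value this is 0x98DAD2E004D19A45 − 2^64 = -7432396375426229691.

-7432396375426229691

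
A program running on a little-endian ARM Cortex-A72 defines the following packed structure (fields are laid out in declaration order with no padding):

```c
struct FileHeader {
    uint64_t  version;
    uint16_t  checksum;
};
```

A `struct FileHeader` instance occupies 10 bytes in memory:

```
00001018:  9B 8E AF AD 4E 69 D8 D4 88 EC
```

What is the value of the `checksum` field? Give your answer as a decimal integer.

`checksum` follows `version` (8 bytes), so it starts at byte offset 8 and occupies 2 bytes.
Bytes at offsets 8..9: 88 EC.
Little-endian stores the least-significant byte at the lowest address.
Reassemble most-significant byte first: EC 88 → 0xEC88.
0xEC88 = 60552.

60552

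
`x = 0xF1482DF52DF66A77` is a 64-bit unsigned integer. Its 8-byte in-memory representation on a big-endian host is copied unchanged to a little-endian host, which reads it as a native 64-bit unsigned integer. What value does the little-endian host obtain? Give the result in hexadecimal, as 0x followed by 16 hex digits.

Stored big-endian, the bytes at ascending addresses are F1 48 2D F5 2D F6 6A 77.
Read back as little-endian, the first byte is least significant, giving 0x776AF62DF52D48F1.

0x776AF62DF52D48F1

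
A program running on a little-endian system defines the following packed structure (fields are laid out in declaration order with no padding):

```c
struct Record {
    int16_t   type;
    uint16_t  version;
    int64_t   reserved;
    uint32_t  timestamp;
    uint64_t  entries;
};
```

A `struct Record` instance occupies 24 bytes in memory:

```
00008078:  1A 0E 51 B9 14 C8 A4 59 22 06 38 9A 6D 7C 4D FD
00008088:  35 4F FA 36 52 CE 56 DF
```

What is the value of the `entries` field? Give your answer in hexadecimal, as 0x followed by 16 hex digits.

0xDF56CE5236FA4F35

`entries` follows `type` (2 B), `version` (2 B), `reserved` (8 B), `timestamp` (4 B), so it starts at offset 2 + 2 + 8 + 4 = 16 and occupies 8 bytes.
Bytes at offsets 16..23: 35 4F FA 36 52 CE 56 DF.
Little-endian stores the least-significant byte at the lowest address.
Reassemble most-significant byte first: DF 56 CE 52 36 FA 4F 35 → 0xDF56CE5236FA4F35.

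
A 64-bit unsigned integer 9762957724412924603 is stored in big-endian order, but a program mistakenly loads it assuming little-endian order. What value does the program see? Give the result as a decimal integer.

13534101864223505543

9762957724412924603 in 64-bit hexadecimal is 0x877CFE52F0C9D2BB.
Stored big-endian, the bytes at ascending addresses are 87 7C FE 52 F0 C9 D2 BB.
Read back as little-endian, the first byte is least significant, giving 0xBBD2C9F052FE7C87.
0xBBD2C9F052FE7C87 = 13534101864223505543.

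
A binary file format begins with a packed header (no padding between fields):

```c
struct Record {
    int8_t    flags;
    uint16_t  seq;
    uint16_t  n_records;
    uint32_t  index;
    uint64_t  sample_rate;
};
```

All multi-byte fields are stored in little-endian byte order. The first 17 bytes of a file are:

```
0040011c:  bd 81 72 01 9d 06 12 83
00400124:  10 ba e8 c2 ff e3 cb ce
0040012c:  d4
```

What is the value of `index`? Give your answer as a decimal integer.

`index` follows `flags` (1 B), `seq` (2 B), `n_records` (2 B), so it starts at offset 1 + 2 + 2 = 5 and occupies 4 bytes.
Bytes at offsets 5..8: 06 12 83 10.
In little-endian order the low byte comes first in memory.
Reassemble most-significant byte first: 10 83 12 06 → 0x10831206.
0x10831206 = 277025286.

277025286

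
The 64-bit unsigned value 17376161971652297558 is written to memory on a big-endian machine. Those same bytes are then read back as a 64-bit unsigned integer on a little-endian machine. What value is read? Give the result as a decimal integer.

6234103486007944433

17376161971652297558 in 64-bit hexadecimal is 0xF124874017FC8356.
Stored big-endian, the bytes at ascending addresses are F1 24 87 40 17 FC 83 56.
Read back as little-endian, the first byte is least significant, giving 0x5683FC17408724F1.
0x5683FC17408724F1 = 6234103486007944433.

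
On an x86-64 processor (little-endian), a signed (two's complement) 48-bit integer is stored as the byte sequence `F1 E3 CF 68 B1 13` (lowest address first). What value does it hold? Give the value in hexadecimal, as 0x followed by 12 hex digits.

Little-endian: lowest address holds the least-significant byte.
Reassemble most-significant byte first: 13 B1 68 CF E3 F1 → 0x13B168CFE3F1.

0x13B168CFE3F1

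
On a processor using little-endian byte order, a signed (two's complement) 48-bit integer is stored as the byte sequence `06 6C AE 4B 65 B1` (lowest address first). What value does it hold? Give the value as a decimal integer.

-86426357175290

In little-endian order the low byte comes first in memory.
Reassemble most-significant byte first: B1 65 4B AE 6C 06 → 0xB1654BAE6C06.
Top bit is set, so as a signed 48-bit value this is 0xB1654BAE6C06 − 2^48 = -86426357175290.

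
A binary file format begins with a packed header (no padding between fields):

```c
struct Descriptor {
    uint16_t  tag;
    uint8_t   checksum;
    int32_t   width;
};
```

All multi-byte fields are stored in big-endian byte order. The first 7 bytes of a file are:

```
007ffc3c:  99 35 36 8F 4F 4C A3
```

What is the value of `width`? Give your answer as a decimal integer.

-1890628445

`width` follows `tag` (2 B), `checksum` (1 B), so it starts at offset 2 + 1 = 3 and occupies 4 bytes.
Bytes at offsets 3..6: 8F 4F 4C A3.
In big-endian order the high byte comes first in memory.
The bytes are already most-significant first: 0x8F4F4CA3.
Top bit is set, so as a signed 32-bit value this is 0x8F4F4CA3 − 2^32 = -1890628445.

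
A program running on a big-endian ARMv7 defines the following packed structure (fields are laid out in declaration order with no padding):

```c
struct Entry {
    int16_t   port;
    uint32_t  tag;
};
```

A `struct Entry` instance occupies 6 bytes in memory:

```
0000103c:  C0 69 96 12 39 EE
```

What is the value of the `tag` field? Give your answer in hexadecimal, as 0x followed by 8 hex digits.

`tag` follows `port` (2 bytes), so it starts at byte offset 2 and occupies 4 bytes.
Bytes at offsets 2..5: 96 12 39 EE.
Big-endian: lowest address holds the most-significant byte.
The bytes are already most-significant first: 0x961239EE.

0x961239EE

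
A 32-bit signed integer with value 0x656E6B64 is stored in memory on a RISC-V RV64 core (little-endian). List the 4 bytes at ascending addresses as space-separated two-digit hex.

64 6B 6E 65

Split into bytes (most-significant first): 65 6E 6B 64.
Little-endian: lowest address holds the least-significant byte.
So at ascending addresses the bytes are 64 6B 6E 65.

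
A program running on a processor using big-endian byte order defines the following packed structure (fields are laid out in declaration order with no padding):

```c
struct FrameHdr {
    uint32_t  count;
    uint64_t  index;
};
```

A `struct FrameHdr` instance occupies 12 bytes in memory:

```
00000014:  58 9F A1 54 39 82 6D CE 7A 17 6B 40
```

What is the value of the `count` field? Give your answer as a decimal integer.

`count` is the first field, at byte offset 0, occupying 4 bytes.
Bytes at offsets 0..3: 58 9F A1 54.
Big-endian stores the most-significant byte at the lowest address.
The bytes are already most-significant first: 0x589FA154.
0x589FA154 = 1486856532.

1486856532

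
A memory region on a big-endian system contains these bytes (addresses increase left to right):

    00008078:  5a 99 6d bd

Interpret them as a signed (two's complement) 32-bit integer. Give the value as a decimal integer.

1520004541

Big-endian: lowest address holds the most-significant byte.
The bytes are already most-significant first: 0x5A996DBD.
0x5A996DBD = 1520004541.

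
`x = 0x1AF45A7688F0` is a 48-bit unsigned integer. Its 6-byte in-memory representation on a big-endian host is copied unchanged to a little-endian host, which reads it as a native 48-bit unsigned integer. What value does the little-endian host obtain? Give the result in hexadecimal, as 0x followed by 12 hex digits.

Stored big-endian, the bytes at ascending addresses are 1A F4 5A 76 88 F0.
Read back as little-endian, the first byte is least significant, giving 0xF088765AF41A.

0xF088765AF41A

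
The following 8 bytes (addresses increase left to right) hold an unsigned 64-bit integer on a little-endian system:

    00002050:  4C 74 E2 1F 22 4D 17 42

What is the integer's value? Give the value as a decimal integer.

Little-endian: lowest address holds the least-significant byte.
Reassemble most-significant byte first: 42 17 4D 22 1F E2 74 4C → 0x42174D221FE2744C.
0x42174D221FE2744C = 4762359939926750284.

4762359939926750284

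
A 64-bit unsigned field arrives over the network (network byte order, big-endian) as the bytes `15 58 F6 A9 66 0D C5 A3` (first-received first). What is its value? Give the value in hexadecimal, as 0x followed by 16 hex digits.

In big-endian order the high byte comes first in memory.
The bytes are already most-significant first: 0x1558F6A9660DC5A3.

0x1558F6A9660DC5A3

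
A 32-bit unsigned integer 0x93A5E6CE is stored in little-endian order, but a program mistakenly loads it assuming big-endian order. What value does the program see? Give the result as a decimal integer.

3471222163

Stored little-endian, the bytes at ascending addresses are CE E6 A5 93.
Read back as big-endian, the last byte is least significant, giving 0xCEE6A593.
0xCEE6A593 = 3471222163.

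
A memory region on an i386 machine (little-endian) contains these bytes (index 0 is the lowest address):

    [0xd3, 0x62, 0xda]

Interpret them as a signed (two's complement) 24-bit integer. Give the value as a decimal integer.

-2465069

In little-endian order the low byte comes first in memory.
Reassemble most-significant byte first: DA 62 D3 → 0xDA62D3.
Top bit is set, so as a signed 24-bit value this is 0xDA62D3 − 2^24 = -2465069.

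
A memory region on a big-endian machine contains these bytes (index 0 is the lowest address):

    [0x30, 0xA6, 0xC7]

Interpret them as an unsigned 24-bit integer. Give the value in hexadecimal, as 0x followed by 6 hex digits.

Big-endian stores the most-significant byte at the lowest address.
The bytes are already most-significant first: 0x30A6C7.

0x30A6C7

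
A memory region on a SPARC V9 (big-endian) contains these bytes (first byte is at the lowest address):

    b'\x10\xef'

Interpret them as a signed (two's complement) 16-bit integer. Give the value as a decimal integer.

Big-endian: lowest address holds the most-significant byte.
The bytes are already most-significant first: 0x10EF.
0x10EF = 4335.

4335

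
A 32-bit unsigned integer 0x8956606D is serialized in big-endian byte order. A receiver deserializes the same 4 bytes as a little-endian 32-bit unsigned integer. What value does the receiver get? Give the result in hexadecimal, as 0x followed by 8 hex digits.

0x6D605689

Stored big-endian, the bytes at ascending addresses are 89 56 60 6D.
Read back as little-endian, the first byte is least significant, giving 0x6D605689.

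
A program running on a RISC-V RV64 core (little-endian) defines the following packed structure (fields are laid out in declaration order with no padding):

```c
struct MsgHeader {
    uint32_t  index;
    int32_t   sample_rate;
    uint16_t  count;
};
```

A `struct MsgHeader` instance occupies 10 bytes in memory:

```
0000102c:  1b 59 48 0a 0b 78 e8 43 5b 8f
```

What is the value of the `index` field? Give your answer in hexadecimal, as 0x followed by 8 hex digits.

0x0A48591B

`index` is the first field, at byte offset 0, occupying 4 bytes.
Bytes at offsets 0..3: 1B 59 48 0A.
Little-endian: lowest address holds the least-significant byte.
Reassemble most-significant byte first: 0A 48 59 1B → 0x0A48591B.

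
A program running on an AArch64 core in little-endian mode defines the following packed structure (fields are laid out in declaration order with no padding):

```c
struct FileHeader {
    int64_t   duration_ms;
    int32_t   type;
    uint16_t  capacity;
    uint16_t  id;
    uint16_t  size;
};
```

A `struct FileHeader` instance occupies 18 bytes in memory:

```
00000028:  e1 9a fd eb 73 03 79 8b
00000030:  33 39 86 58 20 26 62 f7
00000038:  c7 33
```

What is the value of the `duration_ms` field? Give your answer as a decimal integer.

-8396676233840190751

`duration_ms` is the first field, at byte offset 0, occupying 8 bytes.
Bytes at offsets 0..7: E1 9A FD EB 73 03 79 8B.
In little-endian order the low byte comes first in memory.
Reassemble most-significant byte first: 8B 79 03 73 EB FD 9A E1 → 0x8B790373EBFD9AE1.
Top bit is set, so as a signed 64-bit value this is 0x8B790373EBFD9AE1 − 2^64 = -8396676233840190751.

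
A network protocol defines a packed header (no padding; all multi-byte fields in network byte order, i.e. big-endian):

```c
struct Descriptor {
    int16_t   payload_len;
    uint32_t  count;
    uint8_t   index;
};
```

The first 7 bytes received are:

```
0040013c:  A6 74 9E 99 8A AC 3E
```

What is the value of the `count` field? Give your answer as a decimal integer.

2660862636

`count` follows `payload_len` (2 bytes), so it starts at byte offset 2 and occupies 4 bytes.
Bytes at offsets 2..5: 9E 99 8A AC.
Big-endian stores the most-significant byte at the lowest address.
The bytes are already most-significant first: 0x9E998AAC.
0x9E998AAC = 2660862636.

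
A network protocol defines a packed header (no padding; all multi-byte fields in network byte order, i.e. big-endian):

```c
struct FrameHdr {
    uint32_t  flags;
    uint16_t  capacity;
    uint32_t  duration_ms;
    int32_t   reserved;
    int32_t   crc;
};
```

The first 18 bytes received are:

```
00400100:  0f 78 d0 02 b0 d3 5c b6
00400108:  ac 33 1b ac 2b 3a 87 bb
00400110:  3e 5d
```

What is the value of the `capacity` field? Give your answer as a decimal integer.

45267

`capacity` follows `flags` (4 bytes), so it starts at byte offset 4 and occupies 2 bytes.
Bytes at offsets 4..5: B0 D3.
Big-endian: lowest address holds the most-significant byte.
The bytes are already most-significant first: 0xB0D3.
0xB0D3 = 45267.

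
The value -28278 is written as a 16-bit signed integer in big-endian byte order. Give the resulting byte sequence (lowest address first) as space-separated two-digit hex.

Two's complement of -28278 in 16 bits: 28278 = 0x6E76; invert → 0x9189; add 1 → 0x918A.
Split into bytes (most-significant first): 91 8A.
Big-endian: lowest address holds the most-significant byte.
So the memory order matches the most-significant-first order: 91 8A.

91 8A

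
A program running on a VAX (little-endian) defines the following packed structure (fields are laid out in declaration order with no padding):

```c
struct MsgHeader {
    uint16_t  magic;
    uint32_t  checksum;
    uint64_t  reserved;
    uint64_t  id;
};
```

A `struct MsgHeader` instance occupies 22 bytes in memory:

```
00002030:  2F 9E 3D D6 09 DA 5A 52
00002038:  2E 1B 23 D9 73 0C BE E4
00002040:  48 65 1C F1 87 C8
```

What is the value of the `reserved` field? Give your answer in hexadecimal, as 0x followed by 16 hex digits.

`reserved` follows `magic` (2 B), `checksum` (4 B), so it starts at offset 2 + 4 = 6 and occupies 8 bytes.
Bytes at offsets 6..13: 5A 52 2E 1B 23 D9 73 0C.
Little-endian: lowest address holds the least-significant byte.
Reassemble most-significant byte first: 0C 73 D9 23 1B 2E 52 5A → 0x0C73D9231B2E525A.

0x0C73D9231B2E525A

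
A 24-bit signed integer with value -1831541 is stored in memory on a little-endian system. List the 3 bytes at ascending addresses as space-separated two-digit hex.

Two's complement of -1831541 in 24 bits: 1831541 = 0x1BF275; invert → 0xE40D8A; add 1 → 0xE40D8B.
Split into bytes (most-significant first): E4 0D 8B.
Little-endian: lowest address holds the least-significant byte.
So at ascending addresses the bytes are 8B 0D E4.

8B 0D E4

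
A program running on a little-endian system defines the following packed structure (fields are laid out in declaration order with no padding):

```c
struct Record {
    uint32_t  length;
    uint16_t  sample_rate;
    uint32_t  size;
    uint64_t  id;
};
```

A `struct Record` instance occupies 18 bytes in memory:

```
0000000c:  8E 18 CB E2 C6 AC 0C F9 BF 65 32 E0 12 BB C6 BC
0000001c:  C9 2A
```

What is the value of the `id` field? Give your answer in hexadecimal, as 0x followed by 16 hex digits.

`id` follows `length` (4 B), `sample_rate` (2 B), `size` (4 B), so it starts at offset 4 + 2 + 4 = 10 and occupies 8 bytes.
Bytes at offsets 10..17: 32 E0 12 BB C6 BC C9 2A.
Little-endian stores the least-significant byte at the lowest address.
Reassemble most-significant byte first: 2A C9 BC C6 BB 12 E0 32 → 0x2AC9BCC6BB12E032.

0x2AC9BCC6BB12E032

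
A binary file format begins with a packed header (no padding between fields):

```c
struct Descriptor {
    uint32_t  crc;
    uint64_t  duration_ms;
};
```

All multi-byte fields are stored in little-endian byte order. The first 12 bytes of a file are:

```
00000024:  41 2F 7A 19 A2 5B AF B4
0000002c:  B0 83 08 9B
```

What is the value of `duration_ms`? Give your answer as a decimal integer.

`duration_ms` follows `crc` (4 bytes), so it starts at byte offset 4 and occupies 8 bytes.
Bytes at offsets 4..11: A2 5B AF B4 B0 83 08 9B.
Little-endian stores the least-significant byte at the lowest address.
Reassemble most-significant byte first: 9B 08 83 B0 B4 AF 5B A2 → 0x9B0883B0B4AF5BA2.
0x9B0883B0B4AF5BA2 = 11171323670661389218.

11171323670661389218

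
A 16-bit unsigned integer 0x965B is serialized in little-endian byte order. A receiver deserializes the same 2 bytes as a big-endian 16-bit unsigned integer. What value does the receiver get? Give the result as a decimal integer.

23446

Stored little-endian, the bytes at ascending addresses are 5B 96.
Read back as big-endian, the last byte is least significant, giving 0x5B96.
0x5B96 = 23446.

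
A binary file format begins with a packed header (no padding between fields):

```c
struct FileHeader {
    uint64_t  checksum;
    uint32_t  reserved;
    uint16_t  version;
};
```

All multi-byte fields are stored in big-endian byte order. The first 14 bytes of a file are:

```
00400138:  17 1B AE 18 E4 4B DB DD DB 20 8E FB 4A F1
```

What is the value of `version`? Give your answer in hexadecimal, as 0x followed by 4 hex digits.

`version` follows `checksum` (8 B), `reserved` (4 B), so it starts at offset 8 + 4 = 12 and occupies 2 bytes.
Bytes at offsets 12..13: 4A F1.
Big-endian stores the most-significant byte at the lowest address.
The bytes are already most-significant first: 0x4AF1.

0x4AF1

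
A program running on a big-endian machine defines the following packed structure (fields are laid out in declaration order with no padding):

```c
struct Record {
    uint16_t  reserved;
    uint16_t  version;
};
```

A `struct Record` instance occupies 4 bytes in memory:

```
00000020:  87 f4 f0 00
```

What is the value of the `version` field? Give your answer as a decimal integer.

61440

`version` follows `reserved` (2 bytes), so it starts at byte offset 2 and occupies 2 bytes.
Bytes at offsets 2..3: F0 00.
Big-endian: lowest address holds the most-significant byte.
The bytes are already most-significant first: 0xF000.
0xF000 = 61440.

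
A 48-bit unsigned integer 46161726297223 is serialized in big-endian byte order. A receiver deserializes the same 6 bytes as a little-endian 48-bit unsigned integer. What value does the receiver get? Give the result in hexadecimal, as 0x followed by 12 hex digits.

46161726297223 in 48-bit hexadecimal is 0x29FBDD4C5487.
Stored big-endian, the bytes at ascending addresses are 29 FB DD 4C 54 87.
Read back as little-endian, the first byte is least significant, giving 0x87544CDDFB29.

0x87544CDDFB29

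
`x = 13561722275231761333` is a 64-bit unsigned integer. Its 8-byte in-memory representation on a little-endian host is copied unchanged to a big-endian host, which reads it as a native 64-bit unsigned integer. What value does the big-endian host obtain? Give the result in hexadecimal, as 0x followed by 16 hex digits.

0xB503B1658EEA34BC

13561722275231761333 in 64-bit hexadecimal is 0xBC34EA8E65B103B5.
Stored little-endian, the bytes at ascending addresses are B5 03 B1 65 8E EA 34 BC.
Read back as big-endian, the last byte is least significant, giving 0xB503B1658EEA34BC.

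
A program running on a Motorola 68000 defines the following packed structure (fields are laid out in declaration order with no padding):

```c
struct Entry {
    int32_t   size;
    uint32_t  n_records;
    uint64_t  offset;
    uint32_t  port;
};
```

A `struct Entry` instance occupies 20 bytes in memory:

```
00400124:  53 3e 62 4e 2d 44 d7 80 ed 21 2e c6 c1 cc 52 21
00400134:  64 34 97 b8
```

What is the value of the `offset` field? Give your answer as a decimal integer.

17086989892410167841

`offset` follows `size` (4 B), `n_records` (4 B), so it starts at offset 4 + 4 = 8 and occupies 8 bytes.
Bytes at offsets 8..15: ED 21 2E C6 C1 CC 52 21.
Big-endian stores the most-significant byte at the lowest address.
The bytes are already most-significant first: 0xED212EC6C1CC5221.
0xED212EC6C1CC5221 = 17086989892410167841.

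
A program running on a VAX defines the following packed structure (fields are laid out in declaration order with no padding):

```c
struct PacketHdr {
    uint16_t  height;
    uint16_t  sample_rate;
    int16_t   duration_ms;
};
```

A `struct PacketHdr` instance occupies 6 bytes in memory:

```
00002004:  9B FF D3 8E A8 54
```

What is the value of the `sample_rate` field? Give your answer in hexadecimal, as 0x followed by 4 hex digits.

0x8ED3

`sample_rate` follows `height` (2 bytes), so it starts at byte offset 2 and occupies 2 bytes.
Bytes at offsets 2..3: D3 8E.
Little-endian stores the least-significant byte at the lowest address.
Reassemble most-significant byte first: 8E D3 → 0x8ED3.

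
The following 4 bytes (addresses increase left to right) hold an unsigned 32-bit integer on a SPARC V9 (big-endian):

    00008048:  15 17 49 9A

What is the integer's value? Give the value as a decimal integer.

353847706

Big-endian: lowest address holds the most-significant byte.
The bytes are already most-significant first: 0x1517499A.
0x1517499A = 353847706.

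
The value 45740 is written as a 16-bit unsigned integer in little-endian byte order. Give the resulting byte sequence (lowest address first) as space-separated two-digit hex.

AC B2

45740 in hexadecimal, padded to 16 bits, is 0xB2AC.
Split into bytes (most-significant first): B2 AC.
In little-endian order the low byte comes first in memory.
So at ascending addresses the bytes are AC B2.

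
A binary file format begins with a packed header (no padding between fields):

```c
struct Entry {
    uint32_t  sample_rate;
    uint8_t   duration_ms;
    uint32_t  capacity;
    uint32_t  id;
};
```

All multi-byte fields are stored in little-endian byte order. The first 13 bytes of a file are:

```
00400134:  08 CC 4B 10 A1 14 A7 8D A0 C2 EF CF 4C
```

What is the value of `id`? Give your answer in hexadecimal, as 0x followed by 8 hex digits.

`id` follows `sample_rate` (4 B), `duration_ms` (1 B), `capacity` (4 B), so it starts at offset 4 + 1 + 4 = 9 and occupies 4 bytes.
Bytes at offsets 9..12: C2 EF CF 4C.
Little-endian: lowest address holds the least-significant byte.
Reassemble most-significant byte first: 4C CF EF C2 → 0x4CCFEFC2.

0x4CCFEFC2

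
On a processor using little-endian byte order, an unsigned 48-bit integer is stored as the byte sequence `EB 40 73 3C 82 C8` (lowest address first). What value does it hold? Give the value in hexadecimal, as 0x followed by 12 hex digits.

0xC8823C7340EB

In little-endian order the low byte comes first in memory.
Reassemble most-significant byte first: C8 82 3C 73 40 EB → 0xC8823C7340EB.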